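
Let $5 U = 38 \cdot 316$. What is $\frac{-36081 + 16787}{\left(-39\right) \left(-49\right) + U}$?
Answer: $- \frac{96470}{21563} \approx -4.4739$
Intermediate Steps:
$U = \frac{12008}{5}$ ($U = \frac{38 \cdot 316}{5} = \frac{1}{5} \cdot 12008 = \frac{12008}{5} \approx 2401.6$)
$\frac{-36081 + 16787}{\left(-39\right) \left(-49\right) + U} = \frac{-36081 + 16787}{\left(-39\right) \left(-49\right) + \frac{12008}{5}} = - \frac{19294}{1911 + \frac{12008}{5}} = - \frac{19294}{\frac{21563}{5}} = \left(-19294\right) \frac{5}{21563} = - \frac{96470}{21563}$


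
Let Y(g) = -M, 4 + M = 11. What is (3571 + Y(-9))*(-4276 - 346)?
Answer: -16472808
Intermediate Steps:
M = 7 (M = -4 + 11 = 7)
Y(g) = -7 (Y(g) = -1*7 = -7)
(3571 + Y(-9))*(-4276 - 346) = (3571 - 7)*(-4276 - 346) = 3564*(-4622) = -16472808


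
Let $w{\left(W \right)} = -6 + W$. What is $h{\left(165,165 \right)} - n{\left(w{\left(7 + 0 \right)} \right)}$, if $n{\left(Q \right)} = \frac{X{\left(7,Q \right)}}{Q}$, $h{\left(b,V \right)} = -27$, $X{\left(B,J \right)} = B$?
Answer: $-34$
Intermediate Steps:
$n{\left(Q \right)} = \frac{7}{Q}$
$h{\left(165,165 \right)} - n{\left(w{\left(7 + 0 \right)} \right)} = -27 - \frac{7}{-6 + \left(7 + 0\right)} = -27 - \frac{7}{-6 + 7} = -27 - \frac{7}{1} = -27 - 7 \cdot 1 = -27 - 7 = -34$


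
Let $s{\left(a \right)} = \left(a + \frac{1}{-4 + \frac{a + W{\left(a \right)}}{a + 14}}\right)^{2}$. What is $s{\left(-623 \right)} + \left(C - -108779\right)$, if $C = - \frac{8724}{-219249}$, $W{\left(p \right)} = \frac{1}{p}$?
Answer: $\frac{46369142990620578327703}{93236786992048332} \approx 4.9733 \cdot 10^{5}$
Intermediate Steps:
$C = \frac{2908}{73083}$ ($C = \left(-8724\right) \left(- \frac{1}{219249}\right) = \frac{2908}{73083} \approx 0.03979$)
$s{\left(a \right)} = \left(a + \frac{1}{-4 + \frac{a + \frac{1}{a}}{14 + a}}\right)^{2}$ ($s{\left(a \right)} = \left(a + \frac{1}{-4 + \frac{a + \frac{1}{a}}{a + 14}}\right)^{2} = \left(a + \frac{1}{-4 + \frac{a + \frac{1}{a}}{14 + a}}\right)^{2}$)
$s{\left(-623 \right)} + \left(C - -108779\right) = \frac{\left(-623\right)^{2} \left(-15 + 3 \left(-623\right)^{2} + 55 \left(-623\right)\right)^{2}}{\left(-1 - 623 \left(56 + 3 \left(-623\right)\right)\right)^{2}} + \left(\frac{2908}{73083} - -108779\right) = \frac{388129 \left(-15 + 3 \cdot 388129 - 34265\right)^{2}}{\left(-1 - 623 \left(56 - 1869\right)\right)^{2}} + \left(\frac{2908}{73083} + 108779\right) = \frac{388129 \left(-15 + 1164387 - 34265\right)^{2}}{\left(-1 - -1129499\right)^{2}} + \frac{7949898565}{73083} = \frac{388129 \cdot 1130107^{2}}{\left(-1 + 1129499\right)^{2}} + \frac{7949898565}{73083} = 388129 \cdot \frac{1}{1275765732004} \cdot 1277141831449 + \frac{7949898565}{73083} = \frac{495695781898468921}{1275765732004} + \frac{7949898565}{73083} = \frac{46369142990620578327703}{93236786992048332}$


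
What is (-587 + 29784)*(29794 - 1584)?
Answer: 823647370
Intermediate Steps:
(-587 + 29784)*(29794 - 1584) = 29197*28210 = 823647370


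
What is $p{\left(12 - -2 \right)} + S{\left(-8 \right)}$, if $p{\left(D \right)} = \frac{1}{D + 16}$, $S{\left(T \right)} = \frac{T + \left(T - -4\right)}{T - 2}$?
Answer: $\frac{37}{30} \approx 1.2333$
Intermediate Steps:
$S{\left(T \right)} = \frac{4 + 2 T}{-2 + T}$ ($S{\left(T \right)} = \frac{T + \left(T + 4\right)}{-2 + T} = \frac{T + \left(4 + T\right)}{-2 + T} = \frac{4 + 2 T}{-2 + T}$)
$p{\left(D \right)} = \frac{1}{16 + D}$
$p{\left(12 - -2 \right)} + S{\left(-8 \right)} = \frac{1}{16 + \left(12 - -2\right)} + \frac{2 \left(2 - 8\right)}{-2 - 8} = \frac{1}{16 + \left(12 + 2\right)} + 2 \frac{1}{-10} \left(-6\right) = \frac{1}{16 + 14} + 2 \left(- \frac{1}{10}\right) \left(-6\right) = \frac{1}{30} + \frac{6}{5} = \frac{37}{30}$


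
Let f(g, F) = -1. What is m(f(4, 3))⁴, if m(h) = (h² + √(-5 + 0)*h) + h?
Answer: 25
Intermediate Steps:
m(h) = h + h² + I*h*√5 (m(h) = (h² + √(-5)*h) + h = (h² + (I*√5)*h) + h = (h² + I*h*√5) + h = h + h² + I*h*√5)
m(f(4, 3))⁴ = (-(1 - 1 + I*√5))⁴ = (-I*√5)⁴ = 25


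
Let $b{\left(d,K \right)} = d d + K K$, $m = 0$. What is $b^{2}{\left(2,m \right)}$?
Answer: $16$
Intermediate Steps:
$b{\left(d,K \right)} = K^{2} + d^{2}$ ($b{\left(d,K \right)} = d^{2} + K^{2} = K^{2} + d^{2}$)
$b^{2}{\left(2,m \right)} = \left(0^{2} + 2^{2}\right)^{2} = \left(0 + 4\right)^{2} = 4^{2} = 16$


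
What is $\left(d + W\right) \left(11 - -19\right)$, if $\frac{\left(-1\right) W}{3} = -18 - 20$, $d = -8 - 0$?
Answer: $3180$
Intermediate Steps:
$d = -8$ ($d = -8 + 0 = -8$)
$W = 114$ ($W = - 3 \left(-18 - 20\right) = \left(-3\right) \left(-38\right) = 114$)
$\left(d + W\right) \left(11 - -19\right) = \left(-8 + 114\right) \left(11 - -19\right) = 106 \left(11 + 19\right) = 106 \cdot 30 = 3180$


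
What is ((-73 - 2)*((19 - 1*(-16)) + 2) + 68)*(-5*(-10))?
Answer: -135350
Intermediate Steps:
((-73 - 2)*((19 - 1*(-16)) + 2) + 68)*(-5*(-10)) = (-75*((19 + 16) + 2) + 68)*50 = (-75*(35 + 2) + 68)*50 = (-75*37 + 68)*50 = (-2775 + 68)*50 = -2707*50 = -135350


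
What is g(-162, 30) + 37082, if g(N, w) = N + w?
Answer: 36950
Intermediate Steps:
g(-162, 30) + 37082 = (-162 + 30) + 37082 = -132 + 37082 = 36950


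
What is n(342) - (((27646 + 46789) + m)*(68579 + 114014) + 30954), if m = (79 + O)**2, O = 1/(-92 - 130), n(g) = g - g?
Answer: -725991459513973/49284 ≈ -1.4731e+10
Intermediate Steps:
n(g) = 0
O = -1/222 (O = 1/(-222) = -1/222 ≈ -0.0045045)
m = 307546369/49284 (m = (79 - 1/222)**2 = (17537/222)**2 = 307546369/49284 ≈ 6240.3)
n(342) - (((27646 + 46789) + m)*(68579 + 114014) + 30954) = 0 - (((27646 + 46789) + 307546369/49284)*(68579 + 114014) + 30954) = 0 - ((74435 + 307546369/49284)*182593 + 30954) = 0 - ((3976000909/49284)*182593 + 30954) = 0 - (725989933977037/49284 + 30954) = 0 - 1*725991459513973/49284 = 0 - 725991459513973/49284 = -725991459513973/49284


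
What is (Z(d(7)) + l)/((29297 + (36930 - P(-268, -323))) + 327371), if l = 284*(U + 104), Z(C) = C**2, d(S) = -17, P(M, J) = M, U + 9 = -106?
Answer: -2835/393866 ≈ -0.0071979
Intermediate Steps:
U = -115 (U = -9 - 106 = -115)
l = -3124 (l = 284*(-115 + 104) = 284*(-11) = -3124)
(Z(d(7)) + l)/((29297 + (36930 - P(-268, -323))) + 327371) = ((-17)**2 - 3124)/((29297 + (36930 - 1*(-268))) + 327371) = (289 - 3124)/((29297 + (36930 + 268)) + 327371) = -2835/((29297 + 37198) + 327371) = -2835/(66495 + 327371) = -2835/393866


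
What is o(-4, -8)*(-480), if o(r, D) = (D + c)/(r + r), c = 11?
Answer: 180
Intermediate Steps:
o(r, D) = (11 + D)/(2*r) (o(r, D) = (D + 11)/(r + r) = (11 + D)/((2*r)) = (11 + D)*(1/(2*r)) = (11 + D)/(2*r))
o(-4, -8)*(-480) = ((1/2)*(11 - 8)/(-4))*(-480) = ((1/2)*(-1/4)*3)*(-480) = -3/8*(-480) = 180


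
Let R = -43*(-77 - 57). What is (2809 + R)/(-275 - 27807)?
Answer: -8571/28082 ≈ -0.30521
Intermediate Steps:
R = 5762 (R = -43*(-134) = 5762)
(2809 + R)/(-275 - 27807) = (2809 + 5762)/(-275 - 27807) = 8571/(-28082) = 8571*(-1/28082) = -8571/28082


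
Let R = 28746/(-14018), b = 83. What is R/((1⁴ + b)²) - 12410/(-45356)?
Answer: 1001782521/3665202352 ≈ 0.27332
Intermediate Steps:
R = -14373/7009 (R = 28746*(-1/14018) = -14373/7009 ≈ -2.0506)
R/((1⁴ + b)²) - 12410/(-45356) = -14373/(7009*(1⁴ + 83)²) - 12410/(-45356) = -14373/(7009*(1 + 83)²) - 12410*(-1/45356) = -14373/(7009*(84²)) + 365/1334 = -14373/7009/7056 + 365/1334 = -14373/7009*1/7056 + 365/1334 = -1597/5495056 + 365/1334 = 1001782521/3665202352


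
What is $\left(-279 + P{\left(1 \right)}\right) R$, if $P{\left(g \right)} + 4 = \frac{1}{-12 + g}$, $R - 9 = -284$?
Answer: $77850$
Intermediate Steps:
$R = -275$ ($R = 9 - 284 = -275$)
$P{\left(g \right)} = -4 + \frac{1}{-12 + g}$
$\left(-279 + P{\left(1 \right)}\right) R = \left(-279 + \frac{49 - 4}{-12 + 1}\right) \left(-275\right) = \left(-279 + \frac{49 - 4}{-11}\right) \left(-275\right) = \left(-279 - \frac{45}{11}\right) \left(-275\right) = \left(- \frac{3114}{11}\right) \left(-275\right) = 77850$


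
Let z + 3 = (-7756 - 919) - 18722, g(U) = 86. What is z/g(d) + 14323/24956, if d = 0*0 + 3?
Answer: -341281311/1073108 ≈ -318.03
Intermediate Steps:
d = 3 (d = 0 + 3 = 3)
z = -27400 (z = -3 + ((-7756 - 919) - 18722) = -3 + (-8675 - 18722) = -3 - 27397 = -27400)
z/g(d) + 14323/24956 = -27400/86 + 14323/24956 = -27400*1/86 + 14323*(1/24956) = -13700/43 + 14323/24956 = -341281311/1073108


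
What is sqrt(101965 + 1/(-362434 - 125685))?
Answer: sqrt(24294197026398246)/488119 ≈ 319.32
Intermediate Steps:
sqrt(101965 + 1/(-362434 - 125685)) = sqrt(101965 + 1/(-488119)) = sqrt(101965 - 1/488119) = sqrt(49771053834/488119) = sqrt(24294197026398246)/488119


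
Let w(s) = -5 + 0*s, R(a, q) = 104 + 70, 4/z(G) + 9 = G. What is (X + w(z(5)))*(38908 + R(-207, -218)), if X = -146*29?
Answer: -165668598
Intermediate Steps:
X = -4234
z(G) = 4/(-9 + G)
R(a, q) = 174
w(s) = -5 (w(s) = -5 + 0 = -5)
(X + w(z(5)))*(38908 + R(-207, -218)) = (-4234 - 5)*(38908 + 174) = -4239*39082 = -165668598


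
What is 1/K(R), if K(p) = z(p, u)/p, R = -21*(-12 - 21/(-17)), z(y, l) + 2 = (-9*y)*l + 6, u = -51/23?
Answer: 88389/1765501 ≈ 0.050065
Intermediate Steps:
u = -51/23 (u = -51*1/23 = -51/23 ≈ -2.2174)
z(y, l) = 4 - 9*l*y (z(y, l) = -2 + ((-9*y)*l + 6) = -2 + (-9*l*y + 6) = -2 + (6 - 9*l*y) = 4 - 9*l*y)
R = 3843/17 (R = -21*(-12 - 21*(-1/17)) = -21*(-12 + 21/17) = -21*(-183/17) = 3843/17 ≈ 226.06)
K(p) = (4 + 459*p/23)/p (K(p) = (4 - 9*(-51/23)*p)/p = (4 + 459*p/23)/p)
1/K(R) = 1/(459/23 + 4/(3843/17)) = 1/(459/23 + 4*(17/3843)) = 1/(459/23 + 68/3843) = 1/(1765501/88389) = 88389/1765501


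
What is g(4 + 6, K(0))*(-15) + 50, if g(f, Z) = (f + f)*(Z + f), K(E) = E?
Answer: -2950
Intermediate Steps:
g(f, Z) = 2*f*(Z + f) (g(f, Z) = (2*f)*(Z + f) = 2*f*(Z + f))
g(4 + 6, K(0))*(-15) + 50 = (2*(4 + 6)*(0 + (4 + 6)))*(-15) + 50 = (2*10*(0 + 10))*(-15) + 50 = (2*10*10)*(-15) + 50 = 200*(-15) + 50 = -3000 + 50 = -2950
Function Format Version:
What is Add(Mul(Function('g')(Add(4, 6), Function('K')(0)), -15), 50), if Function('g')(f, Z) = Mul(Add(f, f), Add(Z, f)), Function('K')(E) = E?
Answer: -2950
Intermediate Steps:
Function('g')(f, Z) = Mul(2, f, Add(Z, f)) (Function('g')(f, Z) = Mul(Mul(2, f), Add(Z, f)) = Mul(2, f, Add(Z, f)))
Add(Mul(Function('g')(Add(4, 6), Function('K')(0)), -15), 50) = Add(Mul(Mul(2, Add(4, 6), Add(0, Add(4, 6))), -15), 50) = Add(Mul(Mul(2, 10, Add(0, 10)), -15), 50) = Add(Mul(Mul(2, 10, 10), -15), 50) = Add(Mul(200, -15), 50) = Add(-3000, 50) = -2950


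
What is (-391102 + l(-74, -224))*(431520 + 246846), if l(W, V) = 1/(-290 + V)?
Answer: -68184747267507/257 ≈ -2.6531e+11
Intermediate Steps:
(-391102 + l(-74, -224))*(431520 + 246846) = (-391102 + 1/(-290 - 224))*(431520 + 246846) = (-391102 + 1/(-514))*678366 = (-391102 - 1/514)*678366 = -201026429/514*678366 = -68184747267507/257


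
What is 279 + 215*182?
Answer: 39409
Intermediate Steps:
279 + 215*182 = 279 + 39130 = 39409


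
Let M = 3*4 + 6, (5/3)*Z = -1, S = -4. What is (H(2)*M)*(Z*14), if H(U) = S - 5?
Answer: 6804/5 ≈ 1360.8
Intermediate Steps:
Z = -⅗ (Z = (⅗)*(-1) = -⅗ ≈ -0.60000)
M = 18 (M = 12 + 6 = 18)
H(U) = -9 (H(U) = -4 - 5 = -9)
(H(2)*M)*(Z*14) = (-9*18)*(-⅗*14) = -162*(-42/5) = 6804/5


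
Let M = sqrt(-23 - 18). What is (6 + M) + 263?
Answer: 269 + I*sqrt(41) ≈ 269.0 + 6.4031*I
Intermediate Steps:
M = I*sqrt(41) (M = sqrt(-41) = I*sqrt(41) ≈ 6.4031*I)
(6 + M) + 263 = (6 + I*sqrt(41)) + 263 = 269 + I*sqrt(41)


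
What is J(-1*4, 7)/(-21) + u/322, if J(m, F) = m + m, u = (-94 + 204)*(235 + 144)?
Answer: 62719/483 ≈ 129.85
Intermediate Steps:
u = 41690 (u = 110*379 = 41690)
J(m, F) = 2*m
J(-1*4, 7)/(-21) + u/322 = (2*(-1*4))/(-21) + 41690/322 = (2*(-4))*(-1/21) + 41690*(1/322) = -8*(-1/21) + 20845/161 = 8/21 + 20845/161 = 62719/483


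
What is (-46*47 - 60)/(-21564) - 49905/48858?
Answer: -40316206/43898913 ≈ -0.91839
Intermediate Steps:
(-46*47 - 60)/(-21564) - 49905/48858 = (-2162 - 60)*(-1/21564) - 49905*1/48858 = -2222*(-1/21564) - 16635/16286 = 1111/10782 - 16635/16286 = -40316206/43898913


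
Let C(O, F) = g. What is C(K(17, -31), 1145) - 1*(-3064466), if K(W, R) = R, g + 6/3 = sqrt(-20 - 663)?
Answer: 3064464 + I*sqrt(683) ≈ 3.0645e+6 + 26.134*I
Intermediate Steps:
g = -2 + I*sqrt(683) (g = -2 + sqrt(-20 - 663) = -2 + sqrt(-683) = -2 + I*sqrt(683) ≈ -2.0 + 26.134*I)
C(O, F) = -2 + I*sqrt(683)
C(K(17, -31), 1145) - 1*(-3064466) = (-2 + I*sqrt(683)) - 1*(-3064466) = (-2 + I*sqrt(683)) + 3064466 = 3064464 + I*sqrt(683)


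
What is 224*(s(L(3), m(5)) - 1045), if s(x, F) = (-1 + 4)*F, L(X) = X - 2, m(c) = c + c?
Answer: -227360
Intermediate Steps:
m(c) = 2*c
L(X) = -2 + X
s(x, F) = 3*F
224*(s(L(3), m(5)) - 1045) = 224*(3*(2*5) - 1045) = 224*(3*10 - 1045) = 224*(30 - 1045) = 224*(-1015) = -227360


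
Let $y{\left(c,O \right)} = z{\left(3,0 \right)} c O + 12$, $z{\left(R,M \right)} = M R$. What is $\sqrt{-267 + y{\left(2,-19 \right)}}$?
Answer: $i \sqrt{255} \approx 15.969 i$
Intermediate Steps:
$y{\left(c,O \right)} = 12$ ($y{\left(c,O \right)} = 0 \cdot 3 c O + 12 = 0 c O + 12 = 0 O + 12 = 0 + 12 = 12$)
$\sqrt{-267 + y{\left(2,-19 \right)}} = \sqrt{-267 + 12} = \sqrt{-255} = i \sqrt{255}$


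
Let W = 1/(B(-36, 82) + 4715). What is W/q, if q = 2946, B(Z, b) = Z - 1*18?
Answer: 1/13731306 ≈ 7.2826e-8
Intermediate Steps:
B(Z, b) = -18 + Z (B(Z, b) = Z - 18 = -18 + Z)
W = 1/4661 (W = 1/((-18 - 36) + 4715) = 1/(-54 + 4715) = 1/4661 ≈ 0.00021455)
W/q = (1/4661)/2946 = (1/4661)*(1/2946) = 1/13731306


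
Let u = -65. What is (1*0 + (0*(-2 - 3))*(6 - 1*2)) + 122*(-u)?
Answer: 7930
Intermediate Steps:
(1*0 + (0*(-2 - 3))*(6 - 1*2)) + 122*(-u) = (1*0 + (0*(-2 - 3))*(6 - 1*2)) + 122*(-1*(-65)) = (0 + (0*(-5))*(6 - 2)) + 122*65 = (0 + 0*4) + 7930 = (0 + 0) + 7930 = 0 + 7930 = 7930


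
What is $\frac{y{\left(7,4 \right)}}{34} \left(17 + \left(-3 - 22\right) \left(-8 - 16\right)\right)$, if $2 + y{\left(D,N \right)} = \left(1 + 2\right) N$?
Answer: $\frac{3085}{17} \approx 181.47$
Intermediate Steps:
$y{\left(D,N \right)} = -2 + 3 N$ ($y{\left(D,N \right)} = -2 + \left(1 + 2\right) N = -2 + 3 N$)
$\frac{y{\left(7,4 \right)}}{34} \left(17 + \left(-3 - 22\right) \left(-8 - 16\right)\right) = \frac{-2 + 3 \cdot 4}{34} \left(17 + \left(-3 - 22\right) \left(-8 - 16\right)\right) = \left(-2 + 12\right) \frac{1}{34} \left(17 - -600\right) = 10 \cdot \frac{1}{34} \left(17 + 600\right) = \frac{5}{17} \cdot 617 = \frac{3085}{17}$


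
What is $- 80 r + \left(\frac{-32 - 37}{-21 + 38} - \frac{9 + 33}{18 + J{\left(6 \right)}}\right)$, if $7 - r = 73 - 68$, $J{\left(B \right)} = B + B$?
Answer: $- \frac{14064}{85} \approx -165.46$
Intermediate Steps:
$J{\left(B \right)} = 2 B$
$r = 2$ ($r = 7 - \left(73 - 68\right) = 7 - 5 = 2$)
$- 80 r + \left(\frac{-32 - 37}{-21 + 38} - \frac{9 + 33}{18 + J{\left(6 \right)}}\right) = \left(-80\right) 2 - \left(\frac{9 + 33}{18 + 2 \cdot 6} - \frac{-32 - 37}{-21 + 38}\right) = -160 - \left(\frac{69}{17} + \frac{42}{18 + 12}\right) = -160 - \left(\frac{69}{17} + \frac{42}{30}\right) = -160 - \left(\frac{69}{17} + 42 \cdot \frac{1}{30}\right) = -160 - \frac{464}{85} = - \frac{14064}{85}$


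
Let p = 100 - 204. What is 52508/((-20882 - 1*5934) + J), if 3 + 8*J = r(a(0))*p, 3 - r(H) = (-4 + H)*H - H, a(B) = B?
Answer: -420064/214843 ≈ -1.9552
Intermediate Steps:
p = -104
r(H) = 3 + H - H*(-4 + H) (r(H) = 3 - ((-4 + H)*H - H) = 3 - (H*(-4 + H) - H) = 3 - (-H + H*(-4 + H)) = 3 + (H - H*(-4 + H)) = 3 + H - H*(-4 + H))
J = -315/8 (J = -3/8 + ((3 - 1*0² + 5*0)*(-104))/8 = -3/8 + ((3 - 1*0 + 0)*(-104))/8 = -3/8 + ((3 + 0 + 0)*(-104))/8 = -3/8 + (3*(-104))/8 = -3/8 + (⅛)*(-312) = -3/8 - 39 = -315/8 ≈ -39.375)
52508/((-20882 - 1*5934) + J) = 52508/((-20882 - 1*5934) - 315/8) = 52508/((-20882 - 5934) - 315/8) = 52508/(-26816 - 315/8) = 52508/(-214843/8) = 52508*(-8/214843) = -420064/214843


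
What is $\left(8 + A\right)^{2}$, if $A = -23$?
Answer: $225$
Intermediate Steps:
$\left(8 + A\right)^{2} = \left(8 - 23\right)^{2} = \left(-15\right)^{2} = 225$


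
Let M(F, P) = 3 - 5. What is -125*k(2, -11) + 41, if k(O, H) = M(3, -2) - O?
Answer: 541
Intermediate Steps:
M(F, P) = -2
k(O, H) = -2 - O
-125*k(2, -11) + 41 = -125*(-2 - 1*2) + 41 = -125*(-2 - 2) + 41 = -125*(-4) + 41 = 500 + 41 = 541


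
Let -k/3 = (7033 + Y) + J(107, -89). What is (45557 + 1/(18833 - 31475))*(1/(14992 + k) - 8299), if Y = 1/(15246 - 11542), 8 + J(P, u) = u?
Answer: -34321863346177195947/90779955938 ≈ -3.7808e+8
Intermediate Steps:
J(P, u) = -8 + u
Y = 1/3704 ≈ 0.00026998
k = -77072835/3704 (k = -3*((7033 + 1/3704) + (-8 - 89)) = -3*(26050233/3704 - 97) = -3*25690945/3704 = -77072835/3704 ≈ -20808.)
(45557 + 1/(18833 - 31475))*(1/(14992 + k) - 8299) = (45557 + 1/(18833 - 31475))*(1/(14992 - 77072835/3704) - 8299) = (45557 + 1/(-12642))*(1/(-21542467/3704) - 8299) = (45557 - 1/12642)*(-3704/21542467 - 8299) = (575931593/12642)*(-178780937337/21542467) = -34321863346177195947/90779955938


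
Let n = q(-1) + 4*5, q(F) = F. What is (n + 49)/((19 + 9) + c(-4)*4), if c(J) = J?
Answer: 17/3 ≈ 5.6667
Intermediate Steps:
n = 19 (n = -1 + 4*5 = -1 + 20 = 19)
(n + 49)/((19 + 9) + c(-4)*4) = (19 + 49)/((19 + 9) - 4*4) = 68/(28 - 16) = 68/12 = (1/12)*68 = 17/3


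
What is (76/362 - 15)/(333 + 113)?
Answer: -2677/80726 ≈ -0.033162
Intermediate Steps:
(76/362 - 15)/(333 + 113) = (76*(1/362) - 15)/446 = (38/181 - 15)*(1/446) = -2677/181*1/446 = -2677/80726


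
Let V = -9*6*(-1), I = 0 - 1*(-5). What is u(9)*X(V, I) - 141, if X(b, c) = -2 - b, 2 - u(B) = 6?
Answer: 83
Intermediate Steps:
u(B) = -4 (u(B) = 2 - 1*6 = 2 - 6 = -4)
I = 5 (I = 0 + 5 = 5)
V = 54 (V = -3*18*(-1) = -54*(-1) = 54)
u(9)*X(V, I) - 141 = -4*(-2 - 1*54) - 141 = -4*(-2 - 54) - 141 = -4*(-56) - 141 = 224 - 141 = 83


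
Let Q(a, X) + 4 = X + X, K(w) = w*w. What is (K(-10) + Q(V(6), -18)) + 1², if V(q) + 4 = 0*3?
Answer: 61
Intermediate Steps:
V(q) = -4 (V(q) = -4 + 0*3 = -4 + 0 = -4)
K(w) = w²
Q(a, X) = -4 + 2*X (Q(a, X) = -4 + (X + X) = -4 + 2*X)
(K(-10) + Q(V(6), -18)) + 1² = ((-10)² + (-4 + 2*(-18))) + 1² = (100 + (-4 - 36)) + 1 = (100 - 40) + 1 = 60 + 1 = 61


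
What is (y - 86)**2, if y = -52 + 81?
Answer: 3249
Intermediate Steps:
y = 29
(y - 86)**2 = (29 - 86)**2 = (-57)**2 = 3249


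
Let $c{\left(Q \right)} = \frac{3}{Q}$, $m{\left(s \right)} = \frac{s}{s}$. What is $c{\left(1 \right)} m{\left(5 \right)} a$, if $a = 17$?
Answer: $51$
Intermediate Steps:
$m{\left(s \right)} = 1$
$c{\left(1 \right)} m{\left(5 \right)} a = \frac{3}{1} \cdot 1 \cdot 17 = 3 \cdot 1 \cdot 1 \cdot 17 = 3 \cdot 1 \cdot 17 = 3 \cdot 17 = 51$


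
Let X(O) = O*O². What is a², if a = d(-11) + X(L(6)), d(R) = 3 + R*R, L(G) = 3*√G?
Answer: 172840 + 40176*√6 ≈ 2.7125e+5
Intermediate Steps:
X(O) = O³
d(R) = 3 + R²
a = 124 + 162*√6 (a = (3 + (-11)²) + (3*√6)³ = (3 + 121) + 162*√6 = 124 + 162*√6 ≈ 520.82)
a² = (124 + 162*√6)²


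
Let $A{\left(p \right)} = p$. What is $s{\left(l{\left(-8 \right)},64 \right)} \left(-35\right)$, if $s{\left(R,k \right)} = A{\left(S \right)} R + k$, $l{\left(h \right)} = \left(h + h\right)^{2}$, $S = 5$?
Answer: $-47040$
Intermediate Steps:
$l{\left(h \right)} = 4 h^{2}$ ($l{\left(h \right)} = \left(2 h\right)^{2} = 4 h^{2}$)
$s{\left(R,k \right)} = k + 5 R$ ($s{\left(R,k \right)} = 5 R + k = k + 5 R$)
$s{\left(l{\left(-8 \right)},64 \right)} \left(-35\right) = \left(64 + 5 \cdot 4 \left(-8\right)^{2}\right) \left(-35\right) = \left(64 + 5 \cdot 4 \cdot 64\right) \left(-35\right) = \left(64 + 5 \cdot 256\right) \left(-35\right) = \left(64 + 1280\right) \left(-35\right) = 1344 \left(-35\right) = -47040$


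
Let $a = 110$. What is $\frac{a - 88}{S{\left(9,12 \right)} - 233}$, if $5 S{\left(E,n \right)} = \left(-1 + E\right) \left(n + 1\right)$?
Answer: $- \frac{110}{1061} \approx -0.10368$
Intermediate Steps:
$S{\left(E,n \right)} = \frac{\left(1 + n\right) \left(-1 + E\right)}{5}$ ($S{\left(E,n \right)} = \frac{\left(-1 + E\right) \left(n + 1\right)}{5} = \frac{\left(-1 + E\right) \left(1 + n\right)}{5} = \frac{\left(1 + n\right) \left(-1 + E\right)}{5}$)
$\frac{a - 88}{S{\left(9,12 \right)} - 233} = \frac{110 - 88}{\left(- \frac{1}{5} - \frac{12}{5} + \frac{1}{5} \cdot 9 + \frac{1}{5} \cdot 9 \cdot 12\right) - 233} = \frac{22}{\left(- \frac{1}{5} - \frac{12}{5} + \frac{9}{5} + \frac{108}{5}\right) - 233} = \frac{22}{\frac{104}{5} - 233} = \frac{22}{- \frac{1061}{5}} = 22 \left(- \frac{5}{1061}\right) = - \frac{110}{1061}$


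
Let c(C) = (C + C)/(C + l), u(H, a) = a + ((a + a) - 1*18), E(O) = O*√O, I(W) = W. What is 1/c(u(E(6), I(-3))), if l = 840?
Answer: -271/18 ≈ -15.056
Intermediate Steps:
E(O) = O^(3/2)
u(H, a) = -18 + 3*a (u(H, a) = a + (2*a - 18) = a + (-18 + 2*a) = -18 + 3*a)
c(C) = 2*C/(840 + C) (c(C) = (C + C)/(C + 840) = (2*C)/(840 + C) = 2*C/(840 + C))
1/c(u(E(6), I(-3))) = 1/(2*(-18 + 3*(-3))/(840 + (-18 + 3*(-3)))) = 1/(2*(-18 - 9)/(840 + (-18 - 9))) = 1/(2*(-27)/(840 - 27)) = 1/(2*(-27)/813) = 1/(2*(-27)*(1/813)) = 1/(-18/271) = -271/18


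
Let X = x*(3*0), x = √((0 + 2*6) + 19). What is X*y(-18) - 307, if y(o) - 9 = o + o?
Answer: -307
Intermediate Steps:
x = √31 (x = √((0 + 12) + 19) = √(12 + 19) = √31 ≈ 5.5678)
X = 0 (X = √31*(3*0) = √31*0 = 0)
y(o) = 9 + 2*o (y(o) = 9 + (o + o) = 9 + 2*o)
X*y(-18) - 307 = 0*(9 + 2*(-18)) - 307 = 0*(9 - 36) - 307 = 0*(-27) - 307 = 0 - 307 = -307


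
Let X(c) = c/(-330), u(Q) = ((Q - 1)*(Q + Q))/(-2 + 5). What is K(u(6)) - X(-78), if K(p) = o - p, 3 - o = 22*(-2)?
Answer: 1472/55 ≈ 26.764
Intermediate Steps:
u(Q) = 2*Q*(-1 + Q)/3 (u(Q) = ((-1 + Q)*(2*Q))/3 = (2*Q*(-1 + Q))/3 = 2*Q*(-1 + Q)/3)
o = 47 (o = 3 - 22*(-2) = 3 - 1*(-44) = 3 + 44 = 47)
X(c) = -c/330 (X(c) = c*(-1/330) = -c/330)
K(p) = 47 - p
K(u(6)) - X(-78) = (47 - 2*6*(-1 + 6)/3) - (-1)*(-78)/330 = (47 - 2*6*5/3) - 1*13/55 = (47 - 1*20) - 13/55 = (47 - 20) - 13/55 = 27 - 13/55 = 1472/55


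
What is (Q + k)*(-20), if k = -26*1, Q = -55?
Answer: 1620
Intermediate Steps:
k = -26
(Q + k)*(-20) = (-55 - 26)*(-20) = -81*(-20) = 1620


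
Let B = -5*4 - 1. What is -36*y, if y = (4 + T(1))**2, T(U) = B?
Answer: -10404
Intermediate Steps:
B = -21 (B = -20 - 1 = -21)
T(U) = -21
y = 289 (y = (4 - 21)**2 = (-17)**2 = 289)
-36*y = -36*289 = -10404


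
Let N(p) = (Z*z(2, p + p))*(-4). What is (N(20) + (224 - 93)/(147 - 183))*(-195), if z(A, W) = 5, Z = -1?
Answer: -38285/12 ≈ -3190.4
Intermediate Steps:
N(p) = 20 (N(p) = -1*5*(-4) = -5*(-4) = 20)
(N(20) + (224 - 93)/(147 - 183))*(-195) = (20 + (224 - 93)/(147 - 183))*(-195) = (20 + 131/(-36))*(-195) = (20 + 131*(-1/36))*(-195) = (20 - 131/36)*(-195) = (589/36)*(-195) = -38285/12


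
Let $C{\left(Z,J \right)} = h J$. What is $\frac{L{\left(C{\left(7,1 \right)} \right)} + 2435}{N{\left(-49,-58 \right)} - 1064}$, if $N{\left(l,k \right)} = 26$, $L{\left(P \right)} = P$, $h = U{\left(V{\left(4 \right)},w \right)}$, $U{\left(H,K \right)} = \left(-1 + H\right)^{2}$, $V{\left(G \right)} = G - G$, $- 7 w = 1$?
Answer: $- \frac{406}{173} \approx -2.3468$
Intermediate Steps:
$w = - \frac{1}{7}$ ($w = \left(- \frac{1}{7}\right) 1 = - \frac{1}{7} \approx -0.14286$)
$V{\left(G \right)} = 0$
$h = 1$ ($h = \left(-1 + 0\right)^{2} = \left(-1\right)^{2} = 1$)
$C{\left(Z,J \right)} = J$ ($C{\left(Z,J \right)} = 1 J = J$)
$\frac{L{\left(C{\left(7,1 \right)} \right)} + 2435}{N{\left(-49,-58 \right)} - 1064} = \frac{1 + 2435}{26 - 1064} = \frac{2436}{-1038} = 2436 \left(- \frac{1}{1038}\right) = - \frac{406}{173}$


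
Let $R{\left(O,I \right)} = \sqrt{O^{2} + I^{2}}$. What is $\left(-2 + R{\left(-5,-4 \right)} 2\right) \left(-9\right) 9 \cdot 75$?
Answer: $12150 - 12150 \sqrt{41} \approx -65648.0$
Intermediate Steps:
$R{\left(O,I \right)} = \sqrt{I^{2} + O^{2}}$
$\left(-2 + R{\left(-5,-4 \right)} 2\right) \left(-9\right) 9 \cdot 75 = \left(-2 + \sqrt{\left(-4\right)^{2} + \left(-5\right)^{2}} \cdot 2\right) \left(-9\right) 9 \cdot 75 = \left(-2 + \sqrt{16 + 25} \cdot 2\right) \left(-9\right) 9 \cdot 75 = \left(-2 + \sqrt{41} \cdot 2\right) \left(-9\right) 9 \cdot 75 = \left(-2 + 2 \sqrt{41}\right) \left(-9\right) 9 \cdot 75 = \left(18 - 18 \sqrt{41}\right) 9 \cdot 75 = \left(162 - 162 \sqrt{41}\right) 75 = 12150 - 12150 \sqrt{41}$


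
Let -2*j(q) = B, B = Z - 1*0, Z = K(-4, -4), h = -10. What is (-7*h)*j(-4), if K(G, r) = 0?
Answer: 0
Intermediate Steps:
Z = 0
B = 0 (B = 0 - 1*0 = 0 + 0 = 0)
j(q) = 0 (j(q) = -½*0 = 0)
(-7*h)*j(-4) = -7*(-10)*0 = 70*0 = 0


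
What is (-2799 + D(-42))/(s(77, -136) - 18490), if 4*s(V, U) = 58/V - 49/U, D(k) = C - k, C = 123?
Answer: 110332992/774497459 ≈ 0.14246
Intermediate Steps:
D(k) = 123 - k
s(V, U) = -49/(4*U) + 29/(2*V) (s(V, U) = (58/V - 49/U)/4 = (-49/U + 58/V)/4 = -49/(4*U) + 29/(2*V))
(-2799 + D(-42))/(s(77, -136) - 18490) = (-2799 + (123 - 1*(-42)))/((-49/4/(-136) + (29/2)/77) - 18490) = (-2799 + (123 + 42))/((-49/4*(-1/136) + (29/2)*(1/77)) - 18490) = (-2799 + 165)/((49/544 + 29/154) - 18490) = -2634/(11661/41888 - 18490) = -2634/(-774497459/41888) = -2634*(-41888/774497459) = 110332992/774497459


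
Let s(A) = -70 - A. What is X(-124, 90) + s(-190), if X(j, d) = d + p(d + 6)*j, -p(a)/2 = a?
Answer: 24018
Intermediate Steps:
p(a) = -2*a
X(j, d) = d + j*(-12 - 2*d) (X(j, d) = d + (-2*(d + 6))*j = d + (-2*(6 + d))*j = d + (-12 - 2*d)*j = d + j*(-12 - 2*d))
X(-124, 90) + s(-190) = (90 - 2*(-124)*(6 + 90)) + (-70 - 1*(-190)) = (90 - 2*(-124)*96) + (-70 + 190) = (90 + 23808) + 120 = 23898 + 120 = 24018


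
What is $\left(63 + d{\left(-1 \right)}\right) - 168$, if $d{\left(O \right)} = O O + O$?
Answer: $-105$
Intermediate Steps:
$d{\left(O \right)} = O + O^{2}$ ($d{\left(O \right)} = O^{2} + O = O + O^{2}$)
$\left(63 + d{\left(-1 \right)}\right) - 168 = \left(63 - \left(1 - 1\right)\right) - 168 = \left(63 - 0\right) - 168 = \left(63 + 0\right) - 168 = 63 - 168 = -105$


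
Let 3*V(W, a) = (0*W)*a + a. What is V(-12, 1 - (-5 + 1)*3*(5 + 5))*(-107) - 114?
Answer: -13289/3 ≈ -4429.7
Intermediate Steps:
V(W, a) = a/3 (V(W, a) = ((0*W)*a + a)/3 = (0*a + a)/3 = (0 + a)/3 = a/3)
V(-12, 1 - (-5 + 1)*3*(5 + 5))*(-107) - 114 = ((1 - (-5 + 1)*3*(5 + 5))/3)*(-107) - 114 = ((1 - (-4*3)*10)/3)*(-107) - 114 = ((1 - (-12)*10)/3)*(-107) - 114 = ((1 - 1*(-120))/3)*(-107) - 114 = ((1 + 120)/3)*(-107) - 114 = ((⅓)*121)*(-107) - 114 = (121/3)*(-107) - 114 = -12947/3 - 114 = -13289/3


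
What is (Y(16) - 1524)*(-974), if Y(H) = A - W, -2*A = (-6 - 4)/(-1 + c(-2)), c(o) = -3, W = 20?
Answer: 3010147/2 ≈ 1.5051e+6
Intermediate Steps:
A = -5/4 (A = -(-6 - 4)/(2*(-1 - 3)) = -(-5)/(-4) = -(-5)*(-1)/4 = -1/2*5/2 = -5/4 ≈ -1.2500)
Y(H) = -85/4 (Y(H) = -5/4 - 1*20 = -5/4 - 20 = -85/4)
(Y(16) - 1524)*(-974) = (-85/4 - 1524)*(-974) = -6181/4*(-974) = 3010147/2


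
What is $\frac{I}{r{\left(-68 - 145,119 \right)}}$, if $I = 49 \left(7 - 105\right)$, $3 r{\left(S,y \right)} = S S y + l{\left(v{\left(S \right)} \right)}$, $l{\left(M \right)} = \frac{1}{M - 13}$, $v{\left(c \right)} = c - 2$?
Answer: $- \frac{3284568}{1230951707} \approx -0.0026683$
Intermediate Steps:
$v{\left(c \right)} = -2 + c$
$l{\left(M \right)} = \frac{1}{-13 + M}$
$r{\left(S,y \right)} = \frac{1}{3 \left(-15 + S\right)} + \frac{y S^{2}}{3}$ ($r{\left(S,y \right)} = \frac{S S y + \frac{1}{-13 + \left(-2 + S\right)}}{3} = \frac{S^{2} y + \frac{1}{-15 + S}}{3} = \frac{y S^{2} + \frac{1}{-15 + S}}{3} = \frac{\frac{1}{-15 + S} + y S^{2}}{3} = \frac{1}{3 \left(-15 + S\right)} + \frac{y S^{2}}{3}$)
$I = -4802$ ($I = 49 \left(-98\right) = -4802$)
$\frac{I}{r{\left(-68 - 145,119 \right)}} = - \frac{4802}{\frac{1}{3} \frac{1}{-15 - 213} \left(1 + 119 \left(-68 - 145\right)^{2} \left(-15 - 213\right)\right)} = - \frac{4802}{\frac{1}{3} \frac{1}{-15 - 213} \left(1 + 119 \left(-213\right)^{2} \left(-15 - 213\right)\right)} = - \frac{4802}{\frac{1}{3} \frac{1}{-228} \left(1 + 119 \cdot 45369 \left(-228\right)\right)} = - \frac{4802}{\frac{1}{3} \left(- \frac{1}{228}\right) \left(1 - 1230951708\right)} = - \frac{4802}{\frac{1}{3} \left(- \frac{1}{228}\right) \left(-1230951707\right)} = - \frac{4802}{\frac{1230951707}{684}} = \left(-4802\right) \frac{684}{1230951707} = - \frac{3284568}{1230951707}$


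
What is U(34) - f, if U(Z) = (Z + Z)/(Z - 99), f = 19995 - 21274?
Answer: 83067/65 ≈ 1278.0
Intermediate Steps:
f = -1279
U(Z) = 2*Z/(-99 + Z) (U(Z) = (2*Z)/(-99 + Z) = 2*Z/(-99 + Z))
U(34) - f = 2*34/(-99 + 34) - 1*(-1279) = 2*34/(-65) + 1279 = 2*34*(-1/65) + 1279 = -68/65 + 1279 = 83067/65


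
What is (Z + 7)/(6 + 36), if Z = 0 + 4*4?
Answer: 23/42 ≈ 0.54762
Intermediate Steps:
Z = 16 (Z = 0 + 16 = 16)
(Z + 7)/(6 + 36) = (16 + 7)/(6 + 36) = 23/42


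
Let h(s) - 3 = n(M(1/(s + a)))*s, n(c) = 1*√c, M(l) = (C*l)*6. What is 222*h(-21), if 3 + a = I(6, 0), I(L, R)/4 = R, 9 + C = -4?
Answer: 666 - 2331*√13 ≈ -7738.5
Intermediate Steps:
C = -13 (C = -9 - 4 = -13)
I(L, R) = 4*R
a = -3 (a = -3 + 4*0 = -3 + 0 = -3)
M(l) = -78*l (M(l) = -13*l*6 = -78*l)
n(c) = √c
h(s) = 3 + s*√78*√(-1/(-3 + s)) (h(s) = 3 + √(-78/(s - 3))*s = 3 + √(-78/(-3 + s))*s = 3 + (√78*√(-1/(-3 + s)))*s = 3 + s*√78*√(-1/(-3 + s)))
222*h(-21) = 222*(3 - 21*√78*√(-1/(-3 - 21))) = 222*(3 - 21*√78*√(-1/(-24))) = 222*(3 - 21*√78*√(-1*(-1/24))) = 222*(3 - 21*√78*√(1/24)) = 222*(3 - 21*√78*√6/12) = 222*(3 - 21*√13/2) = 666 - 2331*√13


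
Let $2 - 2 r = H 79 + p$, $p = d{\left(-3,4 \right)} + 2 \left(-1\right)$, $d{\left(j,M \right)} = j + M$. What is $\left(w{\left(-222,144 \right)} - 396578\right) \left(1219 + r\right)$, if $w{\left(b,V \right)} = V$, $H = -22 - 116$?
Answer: $-2644809431$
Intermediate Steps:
$d{\left(j,M \right)} = M + j$
$H = -138$ ($H = -22 - 116 = -138$)
$p = -1$ ($p = \left(4 - 3\right) + 2 \left(-1\right) = 1 - 2 = -1$)
$r = \frac{10905}{2}$ ($r = 1 - \frac{\left(-138\right) 79 - 1}{2} = 1 - \frac{-10902 - 1}{2} = 1 - - \frac{10903}{2} = 1 + \frac{10903}{2} = \frac{10905}{2} \approx 5452.5$)
$\left(w{\left(-222,144 \right)} - 396578\right) \left(1219 + r\right) = \left(144 - 396578\right) \left(1219 + \frac{10905}{2}\right) = \left(-396434\right) \frac{13343}{2} = -2644809431$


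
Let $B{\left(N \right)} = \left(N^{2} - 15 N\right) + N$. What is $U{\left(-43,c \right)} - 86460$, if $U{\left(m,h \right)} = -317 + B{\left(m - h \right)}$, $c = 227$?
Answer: $-10097$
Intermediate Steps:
$B{\left(N \right)} = N^{2} - 14 N$
$U{\left(m,h \right)} = -317 + \left(m - h\right) \left(-14 + m - h\right)$ ($U{\left(m,h \right)} = -317 + \left(m - h\right) \left(-14 - \left(h - m\right)\right) = -317 + \left(m - h\right) \left(-14 + m - h\right)$)
$U{\left(-43,c \right)} - 86460 = \left(-317 + \left(227 - -43\right) \left(14 + 227 - -43\right)\right) - 86460 = \left(-317 + \left(227 + 43\right) \left(14 + 227 + 43\right)\right) - 86460 = \left(-317 + 270 \cdot 284\right) - 86460 = \left(-317 + 76680\right) - 86460 = 76363 - 86460 = -10097$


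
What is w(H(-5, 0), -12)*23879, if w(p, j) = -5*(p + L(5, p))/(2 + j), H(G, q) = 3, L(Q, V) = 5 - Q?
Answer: 71637/2 ≈ 35819.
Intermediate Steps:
w(p, j) = -5*p/(2 + j) (w(p, j) = -5*(p + (5 - 1*5))/(2 + j) = -5*(p + (5 - 5))/(2 + j) = -5*(p + 0)/(2 + j) = -5*p/(2 + j))
w(H(-5, 0), -12)*23879 = -5*3/(2 - 12)*23879 = -5*3/(-10)*23879 = -5*3*(-⅒)*23879 = (3/2)*23879 = 71637/2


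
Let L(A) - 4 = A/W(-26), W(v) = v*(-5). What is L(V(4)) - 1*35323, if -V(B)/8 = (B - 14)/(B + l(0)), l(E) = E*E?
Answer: -459145/13 ≈ -35319.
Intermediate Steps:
W(v) = -5*v
l(E) = E²
V(B) = -8*(-14 + B)/B (V(B) = -8*(B - 14)/(B + 0²) = -8*(-14 + B)/(B + 0) = -8*(-14 + B)/B)
L(A) = 4 + A/130 (L(A) = 4 + A/((-5*(-26))) = 4 + A/130)
L(V(4)) - 1*35323 = (4 + (-8 + 112/4)/130) - 1*35323 = (4 + (-8 + 112*(¼))/130) - 35323 = (4 + (-8 + 28)/130) - 35323 = (4 + (1/130)*20) - 35323 = (4 + 2/13) - 35323 = 54/13 - 35323 = -459145/13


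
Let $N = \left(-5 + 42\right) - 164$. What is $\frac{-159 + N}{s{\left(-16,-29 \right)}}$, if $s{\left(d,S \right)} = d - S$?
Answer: $-22$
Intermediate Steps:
$N = -127$ ($N = 37 - 164 = -127$)
$\frac{-159 + N}{s{\left(-16,-29 \right)}} = \frac{-159 - 127}{-16 - -29} = - \frac{286}{-16 + 29} = - \frac{286}{13} = \left(-286\right) \frac{1}{13} = -22$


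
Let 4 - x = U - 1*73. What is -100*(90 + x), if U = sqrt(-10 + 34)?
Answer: -16700 + 200*sqrt(6) ≈ -16210.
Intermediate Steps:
U = 2*sqrt(6) (U = sqrt(24) = 2*sqrt(6) ≈ 4.8990)
x = 77 - 2*sqrt(6) (x = 4 - (2*sqrt(6) - 1*73) = 4 - (2*sqrt(6) - 73) = 4 - (-73 + 2*sqrt(6)) = 4 + (73 - 2*sqrt(6)) = 77 - 2*sqrt(6) ≈ 72.101)
-100*(90 + x) = -100*(90 + (77 - 2*sqrt(6))) = -100*(167 - 2*sqrt(6)) = -16700 + 200*sqrt(6)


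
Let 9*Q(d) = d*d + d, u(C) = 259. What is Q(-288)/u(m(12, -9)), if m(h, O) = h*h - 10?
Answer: 1312/37 ≈ 35.459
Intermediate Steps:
m(h, O) = -10 + h² (m(h, O) = h² - 10 = -10 + h²)
Q(d) = d/9 + d²/9 (Q(d) = (d*d + d)/9 = (d² + d)/9 = (d + d²)/9 = d/9 + d²/9)
Q(-288)/u(m(12, -9)) = ((⅑)*(-288)*(1 - 288))/259 = ((⅑)*(-288)*(-287))*(1/259) = 9184*(1/259) = 1312/37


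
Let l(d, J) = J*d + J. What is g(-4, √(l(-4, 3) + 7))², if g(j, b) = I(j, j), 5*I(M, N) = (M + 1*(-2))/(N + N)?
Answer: 9/400 ≈ 0.022500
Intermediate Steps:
l(d, J) = J + J*d
I(M, N) = (-2 + M)/(10*N) (I(M, N) = ((M + 1*(-2))/(N + N))/5 = ((M - 2)/((2*N)))/5 = ((-2 + M)*(1/(2*N)))/5 = ((-2 + M)/(2*N))/5 = (-2 + M)/(10*N))
g(j, b) = (-2 + j)/(10*j)
g(-4, √(l(-4, 3) + 7))² = ((⅒)*(-2 - 4)/(-4))² = ((⅒)*(-¼)*(-6))² = (3/20)² = 9/400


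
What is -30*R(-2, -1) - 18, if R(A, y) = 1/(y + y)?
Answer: -3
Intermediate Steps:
R(A, y) = 1/(2*y)
-30*R(-2, -1) - 18 = -15/(-1) - 18 = -15*(-1) - 18 = -30*(-1/2) - 18 = 15 - 18 = -3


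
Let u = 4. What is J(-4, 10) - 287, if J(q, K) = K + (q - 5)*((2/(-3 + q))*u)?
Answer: -1867/7 ≈ -266.71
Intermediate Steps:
J(q, K) = K + 8*(-5 + q)/(-3 + q) (J(q, K) = K + (q - 5)*((2/(-3 + q))*4) = K + (-5 + q)*((2/(-3 + q))*4) = K + (-5 + q)*(8/(-3 + q)) = K + 8*(-5 + q)/(-3 + q))
J(-4, 10) - 287 = (-40 - 3*10 + 8*(-4) + 10*(-4))/(-3 - 4) - 287 = (-40 - 30 - 32 - 40)/(-7) - 287 = -1/7*(-142) - 287 = 142/7 - 287 = -1867/7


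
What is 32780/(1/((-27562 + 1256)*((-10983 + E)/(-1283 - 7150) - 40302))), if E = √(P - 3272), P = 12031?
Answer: 97687090446887480/2811 + 862310680*√8759/8433 ≈ 3.4752e+13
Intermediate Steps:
E = √8759 (E = √(12031 - 3272) = √8759 ≈ 93.589)
32780/(1/((-27562 + 1256)*((-10983 + E)/(-1283 - 7150) - 40302))) = 32780/(1/((-27562 + 1256)*((-10983 + √8759)/(-1283 - 7150) - 40302))) = 32780/(1/(-26306*((-10983 + √8759)/(-8433) - 40302))) = 32780/(1/(-26306*((-10983 + √8759)*(-1/8433) - 40302))) = 32780/(1/(-26306*((3661/2811 - √8759/8433) - 40302))) = 32780/(1/(-26306*(-113285261/2811 - √8759/8433))) = 32780/(1/(2980082075866/2811 + 26306*√8759/8433)) = 32780*(2980082075866/2811 + 26306*√8759/8433) = 97687090446887480/2811 + 862310680*√8759/8433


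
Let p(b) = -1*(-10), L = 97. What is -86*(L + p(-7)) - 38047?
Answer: -47249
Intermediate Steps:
p(b) = 10
-86*(L + p(-7)) - 38047 = -86*(97 + 10) - 38047 = -86*107 - 38047 = -9202 - 38047 = -47249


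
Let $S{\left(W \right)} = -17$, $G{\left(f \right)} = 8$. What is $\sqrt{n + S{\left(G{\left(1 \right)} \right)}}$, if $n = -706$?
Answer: $i \sqrt{723} \approx 26.889 i$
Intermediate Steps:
$\sqrt{n + S{\left(G{\left(1 \right)} \right)}} = \sqrt{-706 - 17} = \sqrt{-723} = i \sqrt{723}$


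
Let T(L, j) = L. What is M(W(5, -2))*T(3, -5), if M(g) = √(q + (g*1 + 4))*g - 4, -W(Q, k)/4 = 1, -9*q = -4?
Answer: -20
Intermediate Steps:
q = 4/9 (q = -⅑*(-4) = 4/9 ≈ 0.44444)
W(Q, k) = -4 (W(Q, k) = -4*1 = -4)
M(g) = -4 + g*√(40/9 + g) (M(g) = √(4/9 + (g*1 + 4))*g - 4 = √(4/9 + (g + 4))*g - 4 = √(4/9 + (4 + g))*g - 4 = √(40/9 + g)*g - 4 = g*√(40/9 + g) - 4 = -4 + g*√(40/9 + g))
M(W(5, -2))*T(3, -5) = (-4 + (⅓)*(-4)*√(40 + 9*(-4)))*3 = (-4 + (⅓)*(-4)*√(40 - 36))*3 = (-4 + (⅓)*(-4)*√4)*3 = (-4 + (⅓)*(-4)*2)*3 = (-4 - 8/3)*3 = -20/3*3 = -20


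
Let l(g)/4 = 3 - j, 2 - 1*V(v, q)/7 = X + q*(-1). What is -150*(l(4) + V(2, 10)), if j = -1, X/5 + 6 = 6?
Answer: -15000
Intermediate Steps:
X = 0 (X = -30 + 5*6 = -30 + 30 = 0)
V(v, q) = 14 + 7*q (V(v, q) = 14 - 7*(0 + q*(-1)) = 14 - 7*(0 - q) = 14 - (-7)*q = 14 + 7*q)
l(g) = 16 (l(g) = 4*(3 - 1*(-1)) = 4*(3 + 1) = 4*4 = 16)
-150*(l(4) + V(2, 10)) = -150*(16 + (14 + 7*10)) = -150*(16 + (14 + 70)) = -150*(16 + 84) = -150*100 = -15000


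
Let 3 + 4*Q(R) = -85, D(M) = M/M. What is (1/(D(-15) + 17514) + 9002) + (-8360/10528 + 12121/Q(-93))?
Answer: 2142537084561/253547140 ≈ 8450.3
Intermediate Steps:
D(M) = 1
Q(R) = -22 (Q(R) = -¾ + (¼)*(-85) = -¾ - 85/4 = -22)
(1/(D(-15) + 17514) + 9002) + (-8360/10528 + 12121/Q(-93)) = (1/(1 + 17514) + 9002) + (-8360/10528 + 12121/(-22)) = (1/17515 + 9002) + (-8360*1/10528 + 12121*(-1/22)) = (1/17515 + 9002) + (-1045/1316 - 12121/22) = 157670031/17515 - 7987113/14476 = 2142537084561/253547140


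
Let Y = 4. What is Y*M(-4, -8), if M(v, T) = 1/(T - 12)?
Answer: -⅕ ≈ -0.20000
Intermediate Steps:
M(v, T) = 1/(-12 + T)
Y*M(-4, -8) = 4/(-12 - 8) = 4/(-20) = 4*(-1/20) = -⅕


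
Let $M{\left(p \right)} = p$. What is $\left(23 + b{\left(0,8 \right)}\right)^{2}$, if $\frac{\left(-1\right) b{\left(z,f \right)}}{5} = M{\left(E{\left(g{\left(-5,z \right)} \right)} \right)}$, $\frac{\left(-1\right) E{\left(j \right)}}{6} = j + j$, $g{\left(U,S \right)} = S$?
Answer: $529$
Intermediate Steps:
$E{\left(j \right)} = - 12 j$ ($E{\left(j \right)} = - 6 \left(j + j\right) = - 6 \cdot 2 j = - 12 j$)
$b{\left(z,f \right)} = 60 z$ ($b{\left(z,f \right)} = - 5 \left(- 12 z\right) = 60 z$)
$\left(23 + b{\left(0,8 \right)}\right)^{2} = \left(23 + 60 \cdot 0\right)^{2} = \left(23 + 0\right)^{2} = 23^{2} = 529$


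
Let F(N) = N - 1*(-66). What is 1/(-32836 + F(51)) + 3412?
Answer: 111637227/32719 ≈ 3412.0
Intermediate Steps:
F(N) = 66 + N (F(N) = N + 66 = 66 + N)
1/(-32836 + F(51)) + 3412 = 1/(-32836 + (66 + 51)) + 3412 = 1/(-32836 + 117) + 3412 = 1/(-32719) + 3412 = -1/32719 + 3412 = 111637227/32719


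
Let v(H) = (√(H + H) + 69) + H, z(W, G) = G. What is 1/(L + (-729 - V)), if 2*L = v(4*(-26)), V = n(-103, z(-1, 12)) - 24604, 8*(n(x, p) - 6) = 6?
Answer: 381612/9101733241 - 32*I*√13/9101733241 ≈ 4.1927e-5 - 1.2676e-8*I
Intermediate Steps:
n(x, p) = 27/4 (n(x, p) = 6 + (⅛)*6 = 6 + ¾ = 27/4)
V = -98389/4 (V = 27/4 - 24604 = -98389/4 ≈ -24597.)
v(H) = 69 + H + √2*√H (v(H) = (√(2*H) + 69) + H = (√2*√H + 69) + H = (69 + √2*√H) + H = 69 + H + √2*√H)
L = -35/2 + 2*I*√13 (L = (69 + 4*(-26) + √2*√(4*(-26)))/2 = (69 - 104 + √2*√(-104))/2 = (69 - 104 + √2*(2*I*√26))/2 = (69 - 104 + 4*I*√13)/2 = (-35 + 4*I*√13)/2 = -35/2 + 2*I*√13 ≈ -17.5 + 7.2111*I)
1/(L + (-729 - V)) = 1/((-35/2 + 2*I*√13) + (-729 - 1*(-98389/4))) = 1/((-35/2 + 2*I*√13) + (-729 + 98389/4)) = 1/((-35/2 + 2*I*√13) + 95473/4) = 1/(95403/4 + 2*I*√13)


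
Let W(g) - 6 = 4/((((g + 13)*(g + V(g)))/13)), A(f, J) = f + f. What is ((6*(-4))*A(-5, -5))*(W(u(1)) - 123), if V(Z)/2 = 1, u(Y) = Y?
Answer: -194480/7 ≈ -27783.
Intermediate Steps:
A(f, J) = 2*f
V(Z) = 2 (V(Z) = 2*1 = 2)
W(g) = 6 + 52/((2 + g)*(13 + g)) (W(g) = 6 + 4/((((g + 13)*(g + 2))/13)) = 6 + 4/((((13 + g)*(2 + g))*(1/13))) = 6 + 4/((((2 + g)*(13 + g))*(1/13))) = 6 + 4/(((2 + g)*(13 + g)/13)) = 6 + 4*(13/((2 + g)*(13 + g))) = 6 + 52/((2 + g)*(13 + g)))
((6*(-4))*A(-5, -5))*(W(u(1)) - 123) = ((6*(-4))*(2*(-5)))*(2*(104 + 3*1² + 45*1)/(26 + 1² + 15*1) - 123) = (-24*(-10))*(2*(104 + 3*1 + 45)/(26 + 1 + 15) - 123) = 240*(2*(104 + 3 + 45)/42 - 123) = 240*(2*(1/42)*152 - 123) = 240*(152/21 - 123) = 240*(-2431/21) = -194480/7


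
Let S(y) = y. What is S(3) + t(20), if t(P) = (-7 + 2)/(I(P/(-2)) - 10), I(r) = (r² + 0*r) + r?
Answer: 47/16 ≈ 2.9375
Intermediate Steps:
I(r) = r + r² (I(r) = (r² + 0) + r = r² + r = r + r²)
t(P) = -5/(-10 - P*(1 - P/2)/2) (t(P) = (-7 + 2)/((P/(-2))*(1 + P/(-2)) - 10) = -5/((P*(-½))*(1 + P*(-½)) - 10) = -5/((-P/2)*(1 - P/2) - 10) = -5/(-P*(1 - P/2)/2 - 10) = -5/(-10 - P*(1 - P/2)/2))
S(3) + t(20) = 3 - 20/(-40 + 20*(-2 + 20)) = 3 - 20/(-40 + 20*18) = 3 - 20/(-40 + 360) = 3 - 20/320 = 3 - 20*1/320 = 3 - 1/16 = 47/16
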